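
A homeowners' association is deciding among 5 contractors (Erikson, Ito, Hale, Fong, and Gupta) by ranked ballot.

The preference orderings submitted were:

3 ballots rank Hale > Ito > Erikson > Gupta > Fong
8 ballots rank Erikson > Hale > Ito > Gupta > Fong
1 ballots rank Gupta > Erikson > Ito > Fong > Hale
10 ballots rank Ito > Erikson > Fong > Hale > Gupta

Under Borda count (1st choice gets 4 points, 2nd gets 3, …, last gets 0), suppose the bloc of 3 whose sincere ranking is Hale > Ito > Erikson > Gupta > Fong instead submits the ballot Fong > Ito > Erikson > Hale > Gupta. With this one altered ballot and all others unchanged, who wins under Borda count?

Erikson

Borda totals with the altered ballot: Erikson 71, Ito 67, Hale 37, Fong 33, Gupta 12.
The winner is unchanged: still Erikson.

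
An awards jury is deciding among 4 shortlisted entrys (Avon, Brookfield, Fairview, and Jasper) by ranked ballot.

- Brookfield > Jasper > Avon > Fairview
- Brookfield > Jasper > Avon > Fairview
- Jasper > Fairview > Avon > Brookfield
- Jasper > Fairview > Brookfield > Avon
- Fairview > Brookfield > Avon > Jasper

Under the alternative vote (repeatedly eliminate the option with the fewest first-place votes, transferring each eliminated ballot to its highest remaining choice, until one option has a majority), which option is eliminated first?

Avon

Round 1: Brookfield 2, Jasper 2, Fairview 1, Avon 0. Avon has the fewest and is eliminated.
Round 2: Brookfield 2, Jasper 2, Fairview 1. Fairview has the fewest and is eliminated.
Round 3: Brookfield 3, Jasper 2. Brookfield has a majority.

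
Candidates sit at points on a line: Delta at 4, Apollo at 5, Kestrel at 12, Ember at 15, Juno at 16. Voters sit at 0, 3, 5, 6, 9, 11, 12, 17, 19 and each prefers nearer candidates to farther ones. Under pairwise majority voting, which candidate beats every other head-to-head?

Kestrel

With single-peaked preferences on a line, the Condorcet winner is the candidate closest to the median voter.
The median voter (position 9) is closest to Kestrel at 12.
Check: Kestrel vs Juno — voters closer to Kestrel: 7 of 9.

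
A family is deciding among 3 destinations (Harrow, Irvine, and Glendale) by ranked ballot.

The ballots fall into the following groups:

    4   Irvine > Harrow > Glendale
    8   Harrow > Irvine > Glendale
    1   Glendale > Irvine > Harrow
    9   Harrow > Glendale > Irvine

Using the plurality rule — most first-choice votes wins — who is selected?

Harrow

First-place vote totals:
  Harrow: 17
  Irvine: 4
  Glendale: 1
Harrow has the most first-place votes.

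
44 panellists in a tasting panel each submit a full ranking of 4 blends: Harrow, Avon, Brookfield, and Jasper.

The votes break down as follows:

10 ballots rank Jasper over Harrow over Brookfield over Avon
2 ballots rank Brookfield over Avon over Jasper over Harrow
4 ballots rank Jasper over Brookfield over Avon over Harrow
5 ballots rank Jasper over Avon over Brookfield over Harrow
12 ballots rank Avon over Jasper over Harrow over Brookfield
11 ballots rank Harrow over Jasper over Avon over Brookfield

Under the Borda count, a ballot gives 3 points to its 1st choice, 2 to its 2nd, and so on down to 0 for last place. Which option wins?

Borda scores:
  Harrow: 10·2 + 2·0 + 4·0 + 5·0 + 12·1 + 11·3 = 65
  Avon: 10·0 + 2·2 + 4·1 + 5·2 + 12·3 + 11·1 = 65
  Brookfield: 10·1 + 2·3 + 4·2 + 5·1 + 12·0 + 11·0 = 29
  Jasper: 10·3 + 2·1 + 4·3 + 5·3 + 12·2 + 11·2 = 105
Jasper has the highest total.

Jasper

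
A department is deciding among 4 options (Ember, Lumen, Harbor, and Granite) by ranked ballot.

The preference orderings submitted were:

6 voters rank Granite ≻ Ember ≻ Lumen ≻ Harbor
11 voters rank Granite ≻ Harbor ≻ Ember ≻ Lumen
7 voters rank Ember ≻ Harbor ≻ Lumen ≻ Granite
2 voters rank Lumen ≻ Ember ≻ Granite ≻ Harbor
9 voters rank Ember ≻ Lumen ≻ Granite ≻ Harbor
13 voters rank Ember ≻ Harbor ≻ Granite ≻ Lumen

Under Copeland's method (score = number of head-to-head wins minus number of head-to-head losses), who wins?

Pairwise results:
  Ember vs Lumen: Ember wins 46–2.
  Ember vs Harbor: Ember wins 37–11.
  Ember vs Granite: Ember wins 31–17.
  Lumen vs Harbor: Harbor wins 31–17.
  Lumen vs Granite: Granite wins 30–18.
  Harbor vs Granite: Granite wins 28–20.
Copeland scores (wins − losses):
  Ember: 3 − 0 = 3
  Lumen: 0 − 3 = -3
  Harbor: 1 − 2 = -1
  Granite: 2 − 1 = 1
Ember has the best Copeland score.

Ember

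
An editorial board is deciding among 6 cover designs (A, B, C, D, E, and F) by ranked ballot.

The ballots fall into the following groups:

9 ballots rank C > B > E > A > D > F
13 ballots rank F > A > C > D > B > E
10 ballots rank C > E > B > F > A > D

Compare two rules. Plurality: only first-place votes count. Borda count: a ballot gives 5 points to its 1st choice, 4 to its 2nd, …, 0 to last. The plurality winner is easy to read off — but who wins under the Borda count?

C

Plurality first-place counts: A 0, B 0, C 19, D 0, E 0, F 13 → C.
Borda totals: A 80, B 79, C 134, D 35, E 67, F 85 → C.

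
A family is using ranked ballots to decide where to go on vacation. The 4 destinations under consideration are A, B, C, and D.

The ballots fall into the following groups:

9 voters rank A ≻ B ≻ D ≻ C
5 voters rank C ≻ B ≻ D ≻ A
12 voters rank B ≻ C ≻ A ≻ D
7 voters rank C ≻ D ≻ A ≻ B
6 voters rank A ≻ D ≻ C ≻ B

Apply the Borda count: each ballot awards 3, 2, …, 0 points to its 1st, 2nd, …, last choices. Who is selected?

Borda scores:
  A: 9·3 + 5·0 + 12·1 + 7·1 + 6·3 = 64
  B: 9·2 + 5·2 + 12·3 + 7·0 + 6·0 = 64
  C: 9·0 + 5·3 + 12·2 + 7·3 + 6·1 = 66
  D: 9·1 + 5·1 + 12·0 + 7·2 + 6·2 = 40
C has the highest total.

C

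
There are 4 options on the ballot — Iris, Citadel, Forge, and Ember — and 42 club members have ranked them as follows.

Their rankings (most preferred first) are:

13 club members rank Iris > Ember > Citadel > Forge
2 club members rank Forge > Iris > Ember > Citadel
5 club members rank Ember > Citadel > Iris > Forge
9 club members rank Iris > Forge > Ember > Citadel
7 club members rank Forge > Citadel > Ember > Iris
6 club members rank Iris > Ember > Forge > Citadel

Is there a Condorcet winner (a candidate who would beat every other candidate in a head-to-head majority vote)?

Yes

Head-to-head results (42 voters total):
Iris vs Citadel: Iris wins 30–12.
Iris vs Forge: Iris wins 33–9.
Iris vs Ember: Iris wins 30–12.
Citadel vs Forge: Forge wins 24–18.
Citadel vs Ember: Ember wins 35–7.
Forge vs Ember: Ember wins 24–18.
Iris beats each rival — Citadel (30–12), Forge (33–9), Ember (30–12) — so Iris is the Condorcet winner.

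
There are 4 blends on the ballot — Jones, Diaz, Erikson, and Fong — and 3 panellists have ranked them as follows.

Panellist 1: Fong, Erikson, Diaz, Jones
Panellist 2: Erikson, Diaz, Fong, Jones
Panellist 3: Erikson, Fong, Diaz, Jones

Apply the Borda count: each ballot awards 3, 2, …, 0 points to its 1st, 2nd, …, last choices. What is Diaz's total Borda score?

4

Borda scores:
  Jones: 0 + 0 + 0 = 0
  Diaz: 1 + 2 + 1 = 4
  Erikson: 2 + 3 + 3 = 8
  Fong: 3 + 1 + 2 = 6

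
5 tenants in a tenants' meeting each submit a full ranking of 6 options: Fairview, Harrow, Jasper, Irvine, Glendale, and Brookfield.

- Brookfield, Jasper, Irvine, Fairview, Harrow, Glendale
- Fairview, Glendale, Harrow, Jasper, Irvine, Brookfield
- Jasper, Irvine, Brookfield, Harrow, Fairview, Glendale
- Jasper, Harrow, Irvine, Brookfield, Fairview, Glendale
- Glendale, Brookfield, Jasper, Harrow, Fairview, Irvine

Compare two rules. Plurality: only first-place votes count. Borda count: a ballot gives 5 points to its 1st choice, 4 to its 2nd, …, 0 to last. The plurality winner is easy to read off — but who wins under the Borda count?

Plurality first-place counts: Fairview 1, Harrow 0, Jasper 2, Irvine 0, Glendale 1, Brookfield 1 → Jasper.
Borda totals: Fairview 10, Harrow 12, Jasper 19, Irvine 11, Glendale 9, Brookfield 14 → Jasper.

Jasper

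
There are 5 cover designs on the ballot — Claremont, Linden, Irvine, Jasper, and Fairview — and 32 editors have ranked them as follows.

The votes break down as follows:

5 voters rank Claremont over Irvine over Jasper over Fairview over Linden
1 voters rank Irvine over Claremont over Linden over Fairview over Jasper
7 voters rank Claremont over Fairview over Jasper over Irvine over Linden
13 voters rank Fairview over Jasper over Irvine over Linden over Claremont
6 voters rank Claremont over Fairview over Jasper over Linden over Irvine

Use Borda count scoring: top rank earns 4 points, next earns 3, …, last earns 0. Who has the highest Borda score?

Borda scores:
  Claremont: 5·4 + 3 + 7·4 + 13·0 + 6·4 = 75
  Linden: 5·0 + 2 + 7·0 + 13·1 + 6·1 = 21
  Irvine: 5·3 + 4 + 7·1 + 13·2 + 6·0 = 52
  Jasper: 5·2 + 0 + 7·2 + 13·3 + 6·2 = 75
  Fairview: 5·1 + 1 + 7·3 + 13·4 + 6·3 = 97
Fairview has the highest total.

Fairview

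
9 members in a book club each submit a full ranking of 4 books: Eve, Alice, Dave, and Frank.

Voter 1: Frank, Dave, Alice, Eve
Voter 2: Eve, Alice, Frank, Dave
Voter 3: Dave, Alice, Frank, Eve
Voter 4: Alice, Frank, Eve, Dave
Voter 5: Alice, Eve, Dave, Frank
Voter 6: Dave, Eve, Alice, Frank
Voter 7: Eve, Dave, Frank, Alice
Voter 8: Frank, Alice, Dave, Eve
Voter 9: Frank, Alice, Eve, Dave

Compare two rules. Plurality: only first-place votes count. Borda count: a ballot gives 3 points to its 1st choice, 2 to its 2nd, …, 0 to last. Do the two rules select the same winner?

Plurality first-place counts: Eve 2, Alice 2, Dave 2, Frank 3 → Frank.
Borda totals: Eve 12, Alice 16, Dave 12, Frank 14 → Alice.
The two rules disagree: plurality picks Frank, Borda picks Alice.

No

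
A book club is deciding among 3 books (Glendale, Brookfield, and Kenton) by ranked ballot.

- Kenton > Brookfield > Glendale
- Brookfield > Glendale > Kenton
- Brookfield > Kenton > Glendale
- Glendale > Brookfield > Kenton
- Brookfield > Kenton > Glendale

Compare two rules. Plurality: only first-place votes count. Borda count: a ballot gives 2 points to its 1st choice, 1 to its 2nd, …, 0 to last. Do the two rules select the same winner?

Plurality first-place counts: Glendale 1, Brookfield 3, Kenton 1 → Brookfield.
Borda totals: Glendale 3, Brookfield 8, Kenton 4 → Brookfield.
The two rules agree on Brookfield.

Yes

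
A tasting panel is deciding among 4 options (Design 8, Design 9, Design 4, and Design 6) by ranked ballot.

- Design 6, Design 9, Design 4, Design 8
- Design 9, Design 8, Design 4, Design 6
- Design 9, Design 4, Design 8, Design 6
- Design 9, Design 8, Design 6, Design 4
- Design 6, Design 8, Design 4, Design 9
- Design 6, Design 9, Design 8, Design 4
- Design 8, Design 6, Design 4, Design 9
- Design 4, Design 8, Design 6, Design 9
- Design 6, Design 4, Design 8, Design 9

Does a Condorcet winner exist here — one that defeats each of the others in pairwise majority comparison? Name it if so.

No Condorcet winner

Head-to-head results (9 voters total):
Design 8 vs Design 9: Design 9 wins 5–4.
Design 8 vs Design 4: Design 8 wins 5–4.
Design 8 vs Design 6: Design 8 wins 5–4.
Design 9 vs Design 4: Design 9 wins 5–4.
Design 9 vs Design 6: Design 6 wins 6–3.
Design 4 vs Design 6: Design 6 wins 6–3.
No candidate beats all others: Design 8 beats Design 6 beats Design 9 beats Design 8, a majority cycle.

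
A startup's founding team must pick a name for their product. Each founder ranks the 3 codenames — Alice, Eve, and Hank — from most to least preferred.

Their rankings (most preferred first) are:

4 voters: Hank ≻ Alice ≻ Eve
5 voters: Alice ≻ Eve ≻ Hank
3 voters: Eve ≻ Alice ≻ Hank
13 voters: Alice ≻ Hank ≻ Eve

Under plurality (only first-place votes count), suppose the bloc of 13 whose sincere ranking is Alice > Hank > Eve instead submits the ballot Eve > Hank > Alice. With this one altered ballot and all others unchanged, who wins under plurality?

Eve

First-place totals with the altered ballot: Alice 5, Eve 16, Hank 4.
The switch changes the winner from Alice to Eve.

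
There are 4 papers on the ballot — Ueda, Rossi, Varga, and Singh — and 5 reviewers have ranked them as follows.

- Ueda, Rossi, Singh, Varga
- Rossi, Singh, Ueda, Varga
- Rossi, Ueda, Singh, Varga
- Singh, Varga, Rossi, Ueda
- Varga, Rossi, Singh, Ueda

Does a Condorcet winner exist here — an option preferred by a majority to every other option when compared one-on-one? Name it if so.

Head-to-head results (5 voters total):
Ueda vs Rossi: Rossi wins 4–1.
Ueda vs Varga: Ueda wins 3–2.
Ueda vs Singh: Singh wins 3–2.
Rossi vs Varga: Rossi wins 3–2.
Rossi vs Singh: Rossi wins 4–1.
Varga vs Singh: Singh wins 4–1.
Rossi beats each rival — Ueda (4–1), Varga (3–2), Singh (4–1) — so Rossi is the Condorcet winner.

Rossi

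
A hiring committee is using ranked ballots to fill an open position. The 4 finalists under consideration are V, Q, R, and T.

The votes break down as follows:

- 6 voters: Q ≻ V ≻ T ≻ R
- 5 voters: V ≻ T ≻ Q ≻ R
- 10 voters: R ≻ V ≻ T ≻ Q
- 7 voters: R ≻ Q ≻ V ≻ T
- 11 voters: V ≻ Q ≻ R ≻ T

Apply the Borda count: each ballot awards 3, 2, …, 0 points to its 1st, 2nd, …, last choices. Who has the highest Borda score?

Borda scores:
  V: 6·2 + 5·3 + 10·2 + 7·1 + 11·3 = 87
  Q: 6·3 + 5·1 + 10·0 + 7·2 + 11·2 = 59
  R: 6·0 + 5·0 + 10·3 + 7·3 + 11·1 = 62
  T: 6·1 + 5·2 + 10·1 + 7·0 + 11·0 = 26
V has the highest total.

V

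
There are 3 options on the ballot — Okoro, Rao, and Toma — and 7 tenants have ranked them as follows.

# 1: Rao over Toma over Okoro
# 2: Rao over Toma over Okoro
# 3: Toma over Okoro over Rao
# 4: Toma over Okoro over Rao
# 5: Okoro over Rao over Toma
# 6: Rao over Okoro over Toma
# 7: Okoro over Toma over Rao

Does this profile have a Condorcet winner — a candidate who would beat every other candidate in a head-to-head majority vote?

No

Head-to-head results (7 voters total):
Okoro vs Rao: Okoro wins 4–3.
Okoro vs Toma: Toma wins 4–3.
Rao vs Toma: Rao wins 4–3.
No candidate beats all others: Okoro beats Rao beats Toma beats Okoro, a majority cycle.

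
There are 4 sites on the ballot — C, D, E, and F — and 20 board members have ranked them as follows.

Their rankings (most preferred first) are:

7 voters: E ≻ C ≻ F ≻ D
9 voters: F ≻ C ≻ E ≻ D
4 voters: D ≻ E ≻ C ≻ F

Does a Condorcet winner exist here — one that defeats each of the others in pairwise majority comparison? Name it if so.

E

Head-to-head results (20 voters total):
C vs D: C wins 16–4.
C vs E: E wins 11–9.
C vs F: C wins 11–9.
D vs E: E wins 16–4.
D vs F: F wins 16–4.
E vs F: E wins 11–9.
E beats each rival — C (11–9), D (16–4), F (11–9) — so E is the Condorcet winner.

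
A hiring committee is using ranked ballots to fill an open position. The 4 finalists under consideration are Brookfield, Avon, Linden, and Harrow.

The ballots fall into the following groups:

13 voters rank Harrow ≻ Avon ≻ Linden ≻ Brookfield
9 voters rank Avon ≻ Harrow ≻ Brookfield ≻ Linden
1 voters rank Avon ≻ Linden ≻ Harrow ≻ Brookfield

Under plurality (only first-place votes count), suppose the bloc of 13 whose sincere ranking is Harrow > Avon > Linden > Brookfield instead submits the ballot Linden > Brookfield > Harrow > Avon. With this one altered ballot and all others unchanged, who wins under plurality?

Linden

First-place totals with the altered ballot: Brookfield 0, Avon 10, Linden 13, Harrow 0.
The switch changes the winner from Harrow to Linden.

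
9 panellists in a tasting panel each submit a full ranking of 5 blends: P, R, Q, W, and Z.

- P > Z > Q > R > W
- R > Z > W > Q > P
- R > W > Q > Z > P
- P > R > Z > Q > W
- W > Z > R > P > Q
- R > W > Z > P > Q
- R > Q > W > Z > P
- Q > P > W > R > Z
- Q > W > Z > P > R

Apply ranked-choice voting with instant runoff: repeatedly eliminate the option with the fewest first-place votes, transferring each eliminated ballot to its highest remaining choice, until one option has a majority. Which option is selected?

R

Round 1: R 4, P 2, Q 2, W 1, Z 0. Z has the fewest and is eliminated.
Round 2: R 4, P 2, Q 2, W 1. W has the fewest and is eliminated.
Round 3: R 5, P 2, Q 2. R has a majority.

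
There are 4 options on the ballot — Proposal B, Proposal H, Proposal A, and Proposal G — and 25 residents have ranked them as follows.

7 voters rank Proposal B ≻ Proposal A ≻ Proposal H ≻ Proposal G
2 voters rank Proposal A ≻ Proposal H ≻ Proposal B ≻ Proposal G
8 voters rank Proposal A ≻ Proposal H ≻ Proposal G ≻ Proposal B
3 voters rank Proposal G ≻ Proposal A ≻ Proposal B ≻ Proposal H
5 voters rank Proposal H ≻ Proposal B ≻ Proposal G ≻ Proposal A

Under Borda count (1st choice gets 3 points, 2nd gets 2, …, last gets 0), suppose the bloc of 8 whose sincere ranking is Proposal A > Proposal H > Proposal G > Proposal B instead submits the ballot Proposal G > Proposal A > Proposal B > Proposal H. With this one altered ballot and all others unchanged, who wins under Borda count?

Borda totals with the altered ballot: Proposal B 44, Proposal H 26, Proposal A 42, Proposal G 38.
The switch changes the winner from Proposal A to Proposal B.

Proposal B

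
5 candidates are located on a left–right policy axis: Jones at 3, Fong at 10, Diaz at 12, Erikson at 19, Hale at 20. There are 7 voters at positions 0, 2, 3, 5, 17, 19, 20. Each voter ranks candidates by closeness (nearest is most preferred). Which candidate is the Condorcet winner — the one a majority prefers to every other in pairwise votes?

With single-peaked preferences on a line, the Condorcet winner is the candidate closest to the median voter.
The median voter (position 5) is closest to Jones at 3.
Check: Jones vs Hale — voters closer to Jones: 4 of 7.

Jones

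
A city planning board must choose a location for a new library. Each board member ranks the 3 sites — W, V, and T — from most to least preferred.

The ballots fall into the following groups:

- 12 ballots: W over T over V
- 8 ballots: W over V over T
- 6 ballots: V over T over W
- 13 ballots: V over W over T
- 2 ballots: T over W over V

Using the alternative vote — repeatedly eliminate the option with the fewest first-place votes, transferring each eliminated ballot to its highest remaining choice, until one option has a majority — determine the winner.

W

Round 1: W 20, V 19, T 2. T has the fewest and is eliminated.
Round 2: W 22, V 19. W has a majority.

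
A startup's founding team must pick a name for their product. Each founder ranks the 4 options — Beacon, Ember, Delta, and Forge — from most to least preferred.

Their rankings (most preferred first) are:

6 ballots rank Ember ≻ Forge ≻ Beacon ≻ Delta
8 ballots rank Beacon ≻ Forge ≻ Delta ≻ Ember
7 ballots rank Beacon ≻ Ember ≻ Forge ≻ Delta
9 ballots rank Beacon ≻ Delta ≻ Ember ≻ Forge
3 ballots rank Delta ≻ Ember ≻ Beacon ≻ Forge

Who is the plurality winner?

First-place vote totals:
  Beacon: 24
  Ember: 6
  Delta: 3
  Forge: 0
Beacon has the most first-place votes.

Beacon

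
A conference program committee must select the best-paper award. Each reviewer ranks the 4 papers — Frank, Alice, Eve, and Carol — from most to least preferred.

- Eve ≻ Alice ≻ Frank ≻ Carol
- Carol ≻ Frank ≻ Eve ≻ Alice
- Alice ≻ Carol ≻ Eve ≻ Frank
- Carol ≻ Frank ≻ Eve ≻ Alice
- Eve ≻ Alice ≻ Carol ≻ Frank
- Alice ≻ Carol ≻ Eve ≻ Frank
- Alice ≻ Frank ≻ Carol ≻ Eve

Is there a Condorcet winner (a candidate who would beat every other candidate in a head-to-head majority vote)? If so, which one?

Head-to-head results (7 voters total):
Frank vs Alice: Alice wins 5–2.
Frank vs Eve: Eve wins 4–3.
Frank vs Carol: Carol wins 5–2.
Alice vs Eve: Eve wins 4–3.
Alice vs Carol: Alice wins 5–2.
Eve vs Carol: Carol wins 5–2.
No candidate beats all others: Alice beats Carol beats Eve beats Alice, a majority cycle.

No Condorcet winner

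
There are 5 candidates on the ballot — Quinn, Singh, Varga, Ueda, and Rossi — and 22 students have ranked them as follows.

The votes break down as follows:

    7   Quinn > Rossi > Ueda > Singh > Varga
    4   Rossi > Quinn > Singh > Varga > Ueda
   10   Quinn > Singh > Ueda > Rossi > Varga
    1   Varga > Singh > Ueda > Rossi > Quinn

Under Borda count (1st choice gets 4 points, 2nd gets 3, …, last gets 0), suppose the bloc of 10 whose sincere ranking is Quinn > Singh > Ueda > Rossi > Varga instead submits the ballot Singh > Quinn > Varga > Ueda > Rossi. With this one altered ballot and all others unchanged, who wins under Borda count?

Quinn

Borda totals with the altered ballot: Quinn 70, Singh 58, Varga 28, Ueda 26, Rossi 38.
The winner is unchanged: still Quinn.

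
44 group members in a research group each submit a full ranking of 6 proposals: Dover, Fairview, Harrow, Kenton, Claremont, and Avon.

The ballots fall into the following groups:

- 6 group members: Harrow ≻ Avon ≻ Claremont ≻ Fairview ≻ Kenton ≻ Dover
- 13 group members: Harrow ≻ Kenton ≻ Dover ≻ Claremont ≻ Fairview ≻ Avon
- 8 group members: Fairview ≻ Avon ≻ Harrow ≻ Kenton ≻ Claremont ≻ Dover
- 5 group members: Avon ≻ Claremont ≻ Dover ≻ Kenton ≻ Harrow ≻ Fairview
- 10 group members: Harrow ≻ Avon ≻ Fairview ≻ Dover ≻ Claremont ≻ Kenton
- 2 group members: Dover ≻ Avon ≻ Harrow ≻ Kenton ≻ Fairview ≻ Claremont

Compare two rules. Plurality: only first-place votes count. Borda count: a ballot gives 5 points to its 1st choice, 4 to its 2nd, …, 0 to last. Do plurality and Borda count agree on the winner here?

Plurality first-place counts: Dover 2, Fairview 8, Harrow 29, Kenton 0, Claremont 0, Avon 5 → Harrow.
Borda totals: Dover 84, Fairview 97, Harrow 180, Kenton 88, Claremont 82, Avon 129 → Harrow.
The two rules agree on Harrow.

Yes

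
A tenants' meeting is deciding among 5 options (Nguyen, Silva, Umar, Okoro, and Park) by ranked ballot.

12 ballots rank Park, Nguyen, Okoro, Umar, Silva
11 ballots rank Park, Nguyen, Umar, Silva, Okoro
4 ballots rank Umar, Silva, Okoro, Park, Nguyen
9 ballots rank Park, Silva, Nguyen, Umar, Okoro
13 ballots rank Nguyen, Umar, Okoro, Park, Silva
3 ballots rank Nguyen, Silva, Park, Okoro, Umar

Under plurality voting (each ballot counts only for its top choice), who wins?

First-place vote totals:
  Nguyen: 16
  Silva: 0
  Umar: 4
  Okoro: 0
  Park: 32
Park has the most first-place votes.

Park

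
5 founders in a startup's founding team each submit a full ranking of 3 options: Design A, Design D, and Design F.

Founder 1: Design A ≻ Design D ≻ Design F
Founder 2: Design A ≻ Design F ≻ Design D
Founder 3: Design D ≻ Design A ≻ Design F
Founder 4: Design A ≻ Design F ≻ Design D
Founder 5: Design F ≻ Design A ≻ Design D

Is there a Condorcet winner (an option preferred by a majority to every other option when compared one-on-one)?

Yes

Head-to-head results (5 voters total):
Design A vs Design D: Design A wins 4–1.
Design A vs Design F: Design A wins 4–1.
Design D vs Design F: Design F wins 3–2.
Design A beats each rival — Design D (4–1), Design F (4–1) — so Design A is the Condorcet winner.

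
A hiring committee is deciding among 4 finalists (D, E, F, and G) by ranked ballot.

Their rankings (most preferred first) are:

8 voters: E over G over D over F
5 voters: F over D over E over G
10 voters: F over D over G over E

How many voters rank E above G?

13

Ballots ranking E above G: 8+5 = 13.
Ballots ranking G above E: 10.
So 13 of 23 voters prefer E to G.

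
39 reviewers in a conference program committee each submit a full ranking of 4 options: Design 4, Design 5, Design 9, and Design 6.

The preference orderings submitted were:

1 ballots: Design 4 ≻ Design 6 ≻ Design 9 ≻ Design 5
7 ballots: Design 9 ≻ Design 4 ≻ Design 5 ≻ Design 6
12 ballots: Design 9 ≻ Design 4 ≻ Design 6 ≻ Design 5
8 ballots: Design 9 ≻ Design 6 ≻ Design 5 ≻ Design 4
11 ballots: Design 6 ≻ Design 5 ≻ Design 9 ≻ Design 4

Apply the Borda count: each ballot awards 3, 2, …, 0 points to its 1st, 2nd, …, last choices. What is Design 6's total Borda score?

63

Borda scores:
  Design 4: 3 + 7·2 + 12·2 + 8·0 + 11·0 = 41
  Design 5: 0 + 7·1 + 12·0 + 8·1 + 11·2 = 37
  Design 9: 1 + 7·3 + 12·3 + 8·3 + 11·1 = 93
  Design 6: 2 + 7·0 + 12·1 + 8·2 + 11·3 = 63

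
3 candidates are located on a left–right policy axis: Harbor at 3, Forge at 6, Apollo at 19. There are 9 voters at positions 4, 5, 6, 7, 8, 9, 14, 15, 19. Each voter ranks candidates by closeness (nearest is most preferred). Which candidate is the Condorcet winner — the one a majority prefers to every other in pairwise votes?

Forge

With single-peaked preferences on a line, the Condorcet winner is the candidate closest to the median voter.
The median voter (position 8) is closest to Forge at 6.
Check: Forge vs Apollo — voters closer to Forge: 6 of 9.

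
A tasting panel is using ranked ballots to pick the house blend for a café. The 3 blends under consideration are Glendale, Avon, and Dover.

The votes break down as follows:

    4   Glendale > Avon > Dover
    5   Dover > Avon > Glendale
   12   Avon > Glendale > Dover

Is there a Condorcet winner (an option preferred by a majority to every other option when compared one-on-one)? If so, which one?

Avon

Head-to-head results (21 voters total):
Glendale vs Avon: Avon wins 17–4.
Glendale vs Dover: Glendale wins 16–5.
Avon vs Dover: Avon wins 16–5.
Avon beats each rival — Glendale (17–4), Dover (16–5) — so Avon is the Condorcet winner.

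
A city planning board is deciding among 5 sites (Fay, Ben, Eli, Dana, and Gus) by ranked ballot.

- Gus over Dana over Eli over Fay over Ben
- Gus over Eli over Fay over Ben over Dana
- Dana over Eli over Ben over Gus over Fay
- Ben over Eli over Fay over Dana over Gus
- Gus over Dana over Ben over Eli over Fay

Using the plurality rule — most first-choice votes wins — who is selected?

First-place vote totals:
  Fay: 0
  Ben: 1
  Eli: 0
  Dana: 1
  Gus: 3
Gus has the most first-place votes.

Gus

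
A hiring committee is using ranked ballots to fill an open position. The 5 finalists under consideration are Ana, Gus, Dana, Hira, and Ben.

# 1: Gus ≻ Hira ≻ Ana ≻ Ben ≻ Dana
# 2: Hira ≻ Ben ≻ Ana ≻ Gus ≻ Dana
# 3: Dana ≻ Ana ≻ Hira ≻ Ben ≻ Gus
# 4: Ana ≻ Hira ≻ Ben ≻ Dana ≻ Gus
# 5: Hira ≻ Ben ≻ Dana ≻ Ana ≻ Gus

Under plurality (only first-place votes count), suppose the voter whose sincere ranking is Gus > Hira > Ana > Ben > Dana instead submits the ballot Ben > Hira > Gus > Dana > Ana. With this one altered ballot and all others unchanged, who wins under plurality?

Hira

First-place totals with the altered ballot: Ana 1, Gus 0, Dana 1, Hira 2, Ben 1.
The winner is unchanged: still Hira.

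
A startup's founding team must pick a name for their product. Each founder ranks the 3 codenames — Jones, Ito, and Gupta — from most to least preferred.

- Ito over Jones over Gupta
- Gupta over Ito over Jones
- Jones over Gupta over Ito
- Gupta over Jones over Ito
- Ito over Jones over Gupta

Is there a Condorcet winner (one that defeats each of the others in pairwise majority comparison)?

No

Head-to-head results (5 voters total):
Jones vs Ito: Ito wins 3–2.
Jones vs Gupta: Jones wins 3–2.
Ito vs Gupta: Gupta wins 3–2.
No candidate beats all others: Jones beats Gupta beats Ito beats Jones, a majority cycle.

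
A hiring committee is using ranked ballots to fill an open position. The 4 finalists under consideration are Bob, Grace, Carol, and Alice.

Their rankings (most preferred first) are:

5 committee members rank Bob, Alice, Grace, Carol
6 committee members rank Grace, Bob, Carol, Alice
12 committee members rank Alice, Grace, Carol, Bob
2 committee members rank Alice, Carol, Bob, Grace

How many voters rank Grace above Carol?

Ballots ranking Grace above Carol: 5+6+12 = 23.
Ballots ranking Carol above Grace: 2.
So 23 of 25 voters prefer Grace to Carol.

23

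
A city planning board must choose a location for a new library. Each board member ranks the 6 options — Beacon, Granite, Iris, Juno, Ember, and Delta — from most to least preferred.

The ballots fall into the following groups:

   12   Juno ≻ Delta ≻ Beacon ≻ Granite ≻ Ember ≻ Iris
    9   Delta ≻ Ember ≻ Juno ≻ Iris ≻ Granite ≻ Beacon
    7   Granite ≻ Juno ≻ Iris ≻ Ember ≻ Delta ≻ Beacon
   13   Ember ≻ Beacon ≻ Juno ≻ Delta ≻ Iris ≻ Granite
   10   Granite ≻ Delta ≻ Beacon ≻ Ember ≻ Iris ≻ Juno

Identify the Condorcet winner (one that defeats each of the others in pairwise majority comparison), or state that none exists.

None — there is no Condorcet winner

Head-to-head results (51 voters total):
Beacon vs Granite: Granite wins 26–25.
Beacon vs Iris: Beacon wins 35–16.
Beacon vs Juno: Juno wins 28–23.
Beacon vs Ember: Ember wins 29–22.
Beacon vs Delta: Delta wins 38–13.
Granite vs Iris: Granite wins 29–22.
Granite vs Juno: Juno wins 34–17.
Granite vs Ember: Granite wins 29–22.
Granite vs Delta: Delta wins 34–17.
Iris vs Juno: Juno wins 41–10.
Iris vs Ember: Ember wins 44–7.
Iris vs Delta: Delta wins 44–7.
Juno vs Ember: Ember wins 32–19.
Juno vs Delta: Juno wins 32–19.
Ember vs Delta: Delta wins 31–20.
No candidate beats all others: Granite beats Ember beats Juno beats Granite, a majority cycle.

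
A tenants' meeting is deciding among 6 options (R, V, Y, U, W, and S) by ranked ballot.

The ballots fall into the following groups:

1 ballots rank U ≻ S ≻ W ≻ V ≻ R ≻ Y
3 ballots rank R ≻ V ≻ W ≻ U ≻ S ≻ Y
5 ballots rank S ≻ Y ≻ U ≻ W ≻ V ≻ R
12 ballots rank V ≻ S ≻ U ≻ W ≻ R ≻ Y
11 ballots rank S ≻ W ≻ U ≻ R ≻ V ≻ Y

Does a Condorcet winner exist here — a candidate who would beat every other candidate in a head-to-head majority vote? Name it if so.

S

Head-to-head results (32 voters total):
R vs V: V wins 18–14.
R vs Y: R wins 27–5.
R vs U: U wins 29–3.
R vs W: W wins 29–3.
R vs S: S wins 29–3.
V vs Y: V wins 27–5.
V vs U: U wins 17–15.
V vs W: W wins 17–15.
V vs S: S wins 17–15.
Y vs U: U wins 27–5.
Y vs W: W wins 27–5.
Y vs S: S wins 32–0.
U vs W: U wins 18–14.
U vs S: S wins 28–4.
W vs S: S wins 29–3.
S beats each rival — R (29–3), V (17–15), Y (32–0), U (28–4), W (29–3) — so S is the Condorcet winner.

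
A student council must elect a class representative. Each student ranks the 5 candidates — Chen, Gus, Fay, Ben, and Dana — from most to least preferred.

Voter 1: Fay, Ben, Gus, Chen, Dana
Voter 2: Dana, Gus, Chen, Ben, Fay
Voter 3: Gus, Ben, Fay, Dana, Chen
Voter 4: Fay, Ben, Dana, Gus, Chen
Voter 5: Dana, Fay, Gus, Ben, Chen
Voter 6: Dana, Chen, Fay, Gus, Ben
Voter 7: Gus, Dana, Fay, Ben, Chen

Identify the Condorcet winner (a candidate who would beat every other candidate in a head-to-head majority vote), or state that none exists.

Head-to-head results (7 voters total):
Chen vs Gus: Gus wins 6–1.
Chen vs Fay: Fay wins 5–2.
Chen vs Ben: Ben wins 5–2.
Chen vs Dana: Dana wins 6–1.
Gus vs Fay: Fay wins 4–3.
Gus vs Ben: Gus wins 5–2.
Gus vs Dana: Dana wins 4–3.
Fay vs Ben: Fay wins 5–2.
Fay vs Dana: Dana wins 4–3.
Ben vs Dana: Dana wins 4–3.
Dana beats each rival — Chen (6–1), Gus (4–3), Fay (4–3), Ben (4–3) — so Dana is the Condorcet winner.

Dana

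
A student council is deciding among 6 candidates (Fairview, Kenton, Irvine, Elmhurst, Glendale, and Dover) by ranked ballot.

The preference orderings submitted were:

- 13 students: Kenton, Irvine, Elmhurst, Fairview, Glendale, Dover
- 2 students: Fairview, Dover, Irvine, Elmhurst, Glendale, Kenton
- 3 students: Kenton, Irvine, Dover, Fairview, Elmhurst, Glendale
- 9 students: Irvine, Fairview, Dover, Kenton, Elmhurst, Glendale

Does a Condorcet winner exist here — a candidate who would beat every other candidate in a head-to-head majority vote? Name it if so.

Kenton

Head-to-head results (27 voters total):
Fairview vs Kenton: Kenton wins 16–11.
Fairview vs Irvine: Irvine wins 25–2.
Fairview vs Elmhurst: Fairview wins 14–13.
Fairview vs Glendale: Fairview wins 27–0.
Fairview vs Dover: Fairview wins 24–3.
Kenton vs Irvine: Kenton wins 16–11.
Kenton vs Elmhurst: Kenton wins 25–2.
Kenton vs Glendale: Kenton wins 25–2.
Kenton vs Dover: Kenton wins 16–11.
Irvine vs Elmhurst: Irvine wins 27–0.
Irvine vs Glendale: Irvine wins 27–0.
Irvine vs Dover: Irvine wins 25–2.
Elmhurst vs Glendale: Elmhurst wins 27–0.
Elmhurst vs Dover: Dover wins 14–13.
Glendale vs Dover: Dover wins 14–13.
Kenton beats each rival — Fairview (16–11), Irvine (16–11), Elmhurst (25–2), Glendale (25–2), Dover (16–11) — so Kenton is the Condorcet winner.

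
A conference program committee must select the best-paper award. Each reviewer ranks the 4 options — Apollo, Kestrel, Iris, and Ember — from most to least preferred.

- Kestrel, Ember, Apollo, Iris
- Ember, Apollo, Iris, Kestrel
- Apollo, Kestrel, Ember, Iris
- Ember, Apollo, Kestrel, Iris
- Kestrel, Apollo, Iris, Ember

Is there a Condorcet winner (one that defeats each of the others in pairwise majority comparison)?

No

Head-to-head results (5 voters total):
Apollo vs Kestrel: Apollo wins 3–2.
Apollo vs Iris: Apollo wins 5–0.
Apollo vs Ember: Ember wins 3–2.
Kestrel vs Iris: Kestrel wins 4–1.
Kestrel vs Ember: Kestrel wins 3–2.
Iris vs Ember: Ember wins 4–1.
No candidate beats all others: Apollo beats Kestrel beats Ember beats Apollo, a majority cycle.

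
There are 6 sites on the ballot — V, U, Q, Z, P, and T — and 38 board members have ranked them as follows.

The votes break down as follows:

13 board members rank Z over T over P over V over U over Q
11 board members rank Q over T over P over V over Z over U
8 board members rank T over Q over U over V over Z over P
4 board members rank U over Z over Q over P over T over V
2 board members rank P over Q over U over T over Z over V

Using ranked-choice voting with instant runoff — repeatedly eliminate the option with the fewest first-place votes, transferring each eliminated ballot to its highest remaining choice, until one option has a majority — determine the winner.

Round 1: Z 13, Q 11, T 8, U 4, P 2, V 0. V has the fewest and is eliminated.
Round 2: Z 13, Q 11, T 8, U 4, P 2. P has the fewest and is eliminated.
Round 3: Q 13, Z 13, T 8, U 4. U has the fewest and is eliminated.
Round 4: Z 17, Q 13, T 8. T has the fewest and is eliminated.
Round 5: Q 21, Z 17. Q has a majority.

Q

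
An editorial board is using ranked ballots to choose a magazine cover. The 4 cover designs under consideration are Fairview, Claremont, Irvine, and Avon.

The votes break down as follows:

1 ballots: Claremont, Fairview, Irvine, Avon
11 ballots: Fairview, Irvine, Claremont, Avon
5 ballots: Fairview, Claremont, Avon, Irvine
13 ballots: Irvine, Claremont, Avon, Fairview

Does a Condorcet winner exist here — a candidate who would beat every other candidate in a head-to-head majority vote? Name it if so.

Fairview

Head-to-head results (30 voters total):
Fairview vs Claremont: Fairview wins 16–14.
Fairview vs Irvine: Fairview wins 17–13.
Fairview vs Avon: Fairview wins 17–13.
Claremont vs Irvine: Irvine wins 24–6.
Claremont vs Avon: Claremont wins 30–0.
Irvine vs Avon: Irvine wins 25–5.
Fairview beats each rival — Claremont (16–14), Irvine (17–13), Avon (17–13) — so Fairview is the Condorcet winner.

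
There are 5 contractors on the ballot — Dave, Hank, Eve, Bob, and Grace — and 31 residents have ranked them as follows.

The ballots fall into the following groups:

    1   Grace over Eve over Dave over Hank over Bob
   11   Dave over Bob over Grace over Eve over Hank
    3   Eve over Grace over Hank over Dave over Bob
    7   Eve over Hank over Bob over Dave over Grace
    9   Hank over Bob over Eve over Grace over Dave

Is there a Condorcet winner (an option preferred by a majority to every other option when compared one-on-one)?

Head-to-head results (31 voters total):
Dave vs Hank: Hank wins 19–12.
Dave vs Eve: Eve wins 20–11.
Dave vs Bob: Bob wins 16–15.
Dave vs Grace: Dave wins 18–13.
Hank vs Eve: Eve wins 22–9.
Hank vs Bob: Hank wins 20–11.
Hank vs Grace: Hank wins 16–15.
Eve vs Bob: Bob wins 20–11.
Eve vs Grace: Eve wins 19–12.
Bob vs Grace: Bob wins 27–4.
No candidate beats all others: Hank beats Bob beats Eve beats Hank, a majority cycle.

No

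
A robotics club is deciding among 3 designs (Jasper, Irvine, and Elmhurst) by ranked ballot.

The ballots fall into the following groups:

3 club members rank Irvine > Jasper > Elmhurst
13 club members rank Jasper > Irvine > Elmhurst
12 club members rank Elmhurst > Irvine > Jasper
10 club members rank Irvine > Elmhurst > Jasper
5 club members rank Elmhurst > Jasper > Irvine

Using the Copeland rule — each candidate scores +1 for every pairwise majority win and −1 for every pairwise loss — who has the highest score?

Pairwise results:
  Jasper vs Irvine: Irvine wins 25–18.
  Jasper vs Elmhurst: Elmhurst wins 27–16.
  Irvine vs Elmhurst: Irvine wins 26–17.
Copeland scores (wins − losses):
  Jasper: 0 − 2 = -2
  Irvine: 2 − 0 = 2
  Elmhurst: 1 − 1 = 0
Irvine has the best Copeland score.

Irvine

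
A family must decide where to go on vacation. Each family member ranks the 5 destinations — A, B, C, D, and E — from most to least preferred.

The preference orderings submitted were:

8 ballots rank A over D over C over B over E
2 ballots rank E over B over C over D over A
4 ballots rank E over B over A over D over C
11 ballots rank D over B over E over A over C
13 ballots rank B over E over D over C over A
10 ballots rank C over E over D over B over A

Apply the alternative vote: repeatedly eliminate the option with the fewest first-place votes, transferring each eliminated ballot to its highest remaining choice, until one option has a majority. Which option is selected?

D

Round 1: B 13, D 11, C 10, A 8, E 6. E has the fewest and is eliminated.
Round 2: B 19, D 11, C 10, A 8. A has the fewest and is eliminated.
Round 3: B 19, D 19, C 10. C has the fewest and is eliminated.
Round 4: D 29, B 19. D has a majority.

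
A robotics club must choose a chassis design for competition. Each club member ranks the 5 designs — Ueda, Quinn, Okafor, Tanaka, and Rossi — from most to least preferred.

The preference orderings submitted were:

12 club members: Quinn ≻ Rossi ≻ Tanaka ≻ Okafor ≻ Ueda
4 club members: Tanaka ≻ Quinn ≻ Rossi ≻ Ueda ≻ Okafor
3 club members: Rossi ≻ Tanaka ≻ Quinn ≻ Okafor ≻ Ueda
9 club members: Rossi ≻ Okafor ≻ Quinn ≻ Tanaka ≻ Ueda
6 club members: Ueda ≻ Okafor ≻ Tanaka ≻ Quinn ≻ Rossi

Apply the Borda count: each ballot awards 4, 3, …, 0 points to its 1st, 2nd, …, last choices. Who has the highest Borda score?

Borda scores:
  Ueda: 12·0 + 4·1 + 3·0 + 9·0 + 6·4 = 28
  Quinn: 12·4 + 4·3 + 3·2 + 9·2 + 6·1 = 90
  Okafor: 12·1 + 4·0 + 3·1 + 9·3 + 6·3 = 60
  Tanaka: 12·2 + 4·4 + 3·3 + 9·1 + 6·2 = 70
  Rossi: 12·3 + 4·2 + 3·4 + 9·4 + 6·0 = 92
Rossi has the highest total.

Rossi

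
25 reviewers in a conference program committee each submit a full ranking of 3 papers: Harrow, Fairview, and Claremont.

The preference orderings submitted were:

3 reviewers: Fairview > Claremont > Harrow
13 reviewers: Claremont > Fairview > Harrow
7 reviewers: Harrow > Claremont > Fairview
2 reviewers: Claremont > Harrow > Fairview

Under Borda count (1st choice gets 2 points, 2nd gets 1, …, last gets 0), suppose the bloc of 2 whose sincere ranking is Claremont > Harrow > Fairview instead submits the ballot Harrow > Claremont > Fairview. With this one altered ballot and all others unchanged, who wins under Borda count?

Claremont

Borda totals with the altered ballot: Harrow 18, Fairview 19, Claremont 38.
The winner is unchanged: still Claremont.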